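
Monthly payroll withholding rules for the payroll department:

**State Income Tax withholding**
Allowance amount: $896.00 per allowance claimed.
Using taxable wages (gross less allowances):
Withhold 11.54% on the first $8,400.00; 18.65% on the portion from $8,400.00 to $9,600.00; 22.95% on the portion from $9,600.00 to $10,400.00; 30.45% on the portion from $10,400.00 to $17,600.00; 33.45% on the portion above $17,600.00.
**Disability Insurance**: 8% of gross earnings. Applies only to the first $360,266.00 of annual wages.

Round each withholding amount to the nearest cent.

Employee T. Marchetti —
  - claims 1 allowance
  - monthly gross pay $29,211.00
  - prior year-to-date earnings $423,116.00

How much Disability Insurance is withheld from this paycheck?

Disability Insurance: YTD $423,116.00 ≥ cap $360,266.00 → $0.00

$0.00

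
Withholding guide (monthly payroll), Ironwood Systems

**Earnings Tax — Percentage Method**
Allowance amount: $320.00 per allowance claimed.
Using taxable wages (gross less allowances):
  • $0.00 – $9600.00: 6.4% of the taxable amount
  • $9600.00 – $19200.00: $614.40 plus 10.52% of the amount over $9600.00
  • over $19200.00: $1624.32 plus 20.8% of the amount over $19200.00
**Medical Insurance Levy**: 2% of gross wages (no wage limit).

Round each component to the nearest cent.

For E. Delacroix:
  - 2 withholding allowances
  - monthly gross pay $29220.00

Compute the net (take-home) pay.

Earnings Tax: taxable = $29220.00 − 2×$320.00 = $28580.00
  $1624.32 + 20.8% × ($28580.00 − $19200.00) = $1624.32 + 20.8% × $9380.00 = $3575.36
Medical Insurance Levy: 2% × $29220.00 = $584.40
Total withheld: $3575.36 + $584.40 = $4159.76
Net pay: $29220.00 − $4159.76 = $25060.24

$25060.24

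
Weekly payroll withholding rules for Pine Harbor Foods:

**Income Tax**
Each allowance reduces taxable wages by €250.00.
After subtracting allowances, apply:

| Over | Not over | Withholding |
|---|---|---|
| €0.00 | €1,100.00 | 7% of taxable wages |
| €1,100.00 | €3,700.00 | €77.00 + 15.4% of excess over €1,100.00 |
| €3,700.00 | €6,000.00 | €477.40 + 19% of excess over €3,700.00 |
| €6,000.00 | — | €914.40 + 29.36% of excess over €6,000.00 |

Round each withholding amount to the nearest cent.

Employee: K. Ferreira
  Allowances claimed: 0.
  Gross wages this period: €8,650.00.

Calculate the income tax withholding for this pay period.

€1,692.44

Income Tax: taxable = €8,650.00
  €914.40 + 29.36% × (€8,650.00 − €6,000.00) = €914.40 + 29.36% × €2,650.00 = €1,692.44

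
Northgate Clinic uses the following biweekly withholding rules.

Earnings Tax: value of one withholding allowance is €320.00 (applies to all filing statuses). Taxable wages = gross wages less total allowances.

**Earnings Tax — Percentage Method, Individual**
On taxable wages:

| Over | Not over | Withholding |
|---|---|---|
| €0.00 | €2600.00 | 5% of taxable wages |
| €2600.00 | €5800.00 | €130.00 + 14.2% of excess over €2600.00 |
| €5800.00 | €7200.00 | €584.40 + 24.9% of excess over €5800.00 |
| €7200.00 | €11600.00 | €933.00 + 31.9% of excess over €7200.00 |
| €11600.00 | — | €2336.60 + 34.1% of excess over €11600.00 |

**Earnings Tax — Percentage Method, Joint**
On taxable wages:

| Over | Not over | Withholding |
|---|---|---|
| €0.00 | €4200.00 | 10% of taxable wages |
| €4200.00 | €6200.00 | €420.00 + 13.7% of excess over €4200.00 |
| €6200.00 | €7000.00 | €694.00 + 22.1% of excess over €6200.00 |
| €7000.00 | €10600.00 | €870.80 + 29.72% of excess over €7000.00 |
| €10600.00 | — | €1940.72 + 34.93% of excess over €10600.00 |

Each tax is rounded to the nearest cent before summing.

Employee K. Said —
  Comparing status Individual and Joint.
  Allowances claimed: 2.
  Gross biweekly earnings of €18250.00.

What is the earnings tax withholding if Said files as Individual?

€4386.01

Earnings Tax (Individual): taxable = €18250.00 − 2×€320.00 = €17610.00
  €2336.60 + 34.1% × (€17610.00 − €11600.00) = €2336.60 + 34.1% × €6010.00 = €4386.01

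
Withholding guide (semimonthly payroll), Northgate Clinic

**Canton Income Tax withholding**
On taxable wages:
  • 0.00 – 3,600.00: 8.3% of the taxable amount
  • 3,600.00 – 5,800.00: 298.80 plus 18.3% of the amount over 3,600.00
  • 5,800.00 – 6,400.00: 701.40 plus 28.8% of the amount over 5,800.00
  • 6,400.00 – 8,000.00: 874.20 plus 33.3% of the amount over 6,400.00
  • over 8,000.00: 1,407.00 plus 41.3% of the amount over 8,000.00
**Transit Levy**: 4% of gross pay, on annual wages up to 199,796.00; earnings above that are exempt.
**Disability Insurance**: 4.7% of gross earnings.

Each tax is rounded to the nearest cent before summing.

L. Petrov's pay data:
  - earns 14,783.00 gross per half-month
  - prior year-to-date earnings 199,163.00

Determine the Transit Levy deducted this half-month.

25.32

Transit Levy: cap 199,796.00 − YTD 199,163.00 = 633.00 subject; 4% × 633.00 = 25.32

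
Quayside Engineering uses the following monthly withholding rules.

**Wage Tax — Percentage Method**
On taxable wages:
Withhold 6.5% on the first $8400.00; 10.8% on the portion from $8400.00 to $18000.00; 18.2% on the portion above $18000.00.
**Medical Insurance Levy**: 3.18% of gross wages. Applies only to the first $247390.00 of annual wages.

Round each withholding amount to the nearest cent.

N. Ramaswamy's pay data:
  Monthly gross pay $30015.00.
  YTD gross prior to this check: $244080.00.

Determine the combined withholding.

$3874.79

Wage Tax: taxable = $30015.00
  $1582.80 + 18.2% × ($30015.00 − $18000.00) = $1582.80 + 18.2% × $12015.00 = $3769.53
Medical Insurance Levy: cap $247390.00 − YTD $244080.00 = $3310.00 subject; 3.18% × $3310.00 = $105.26
Total: $3769.53 + $105.26 = $3874.79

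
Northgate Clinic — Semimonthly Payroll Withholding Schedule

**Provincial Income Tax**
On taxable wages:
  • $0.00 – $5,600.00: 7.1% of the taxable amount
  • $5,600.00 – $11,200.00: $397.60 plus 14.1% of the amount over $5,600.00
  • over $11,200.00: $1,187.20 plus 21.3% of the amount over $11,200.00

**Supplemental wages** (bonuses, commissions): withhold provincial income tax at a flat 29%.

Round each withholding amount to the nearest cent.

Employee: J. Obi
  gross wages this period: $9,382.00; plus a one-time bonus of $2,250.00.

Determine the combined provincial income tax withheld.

$1,583.36

Provincial Income Tax: taxable = $9,382.00
  $397.60 + 14.1% × ($9,382.00 − $5,600.00) = $397.60 + 14.1% × $3,782.00 = $930.86
Supplemental (29% flat on bonus): 29% × $2,250.00 = $652.50
Total provincial income tax: $930.86 + $652.50 = $1,583.36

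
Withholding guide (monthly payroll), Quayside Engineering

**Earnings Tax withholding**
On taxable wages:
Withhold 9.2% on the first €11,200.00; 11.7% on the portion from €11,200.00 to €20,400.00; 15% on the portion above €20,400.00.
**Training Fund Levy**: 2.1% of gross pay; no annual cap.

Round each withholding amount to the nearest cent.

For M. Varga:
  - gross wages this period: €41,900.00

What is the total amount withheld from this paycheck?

Earnings Tax: taxable = €41,900.00
  €2,106.80 + 15% × (€41,900.00 − €20,400.00) = €2,106.80 + 15% × €21,500.00 = €5,331.80
Training Fund Levy: 2.1% × €41,900.00 = €879.90
Total: €5,331.80 + €879.90 = €6,211.70

€6,211.70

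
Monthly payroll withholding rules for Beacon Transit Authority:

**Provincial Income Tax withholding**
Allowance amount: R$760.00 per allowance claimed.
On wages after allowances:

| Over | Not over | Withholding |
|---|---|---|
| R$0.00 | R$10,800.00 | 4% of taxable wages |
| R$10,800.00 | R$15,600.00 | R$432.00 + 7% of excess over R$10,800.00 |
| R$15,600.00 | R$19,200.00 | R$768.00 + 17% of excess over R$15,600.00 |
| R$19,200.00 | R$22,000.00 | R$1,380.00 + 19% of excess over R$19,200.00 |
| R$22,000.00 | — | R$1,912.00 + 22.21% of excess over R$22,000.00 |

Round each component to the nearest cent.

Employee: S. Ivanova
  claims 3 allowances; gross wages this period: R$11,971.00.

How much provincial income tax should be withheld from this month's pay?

R$387.64

Provincial Income Tax: taxable = R$11,971.00 − 3×R$760.00 = R$9,691.00
  4% × R$9,691.00 = R$387.64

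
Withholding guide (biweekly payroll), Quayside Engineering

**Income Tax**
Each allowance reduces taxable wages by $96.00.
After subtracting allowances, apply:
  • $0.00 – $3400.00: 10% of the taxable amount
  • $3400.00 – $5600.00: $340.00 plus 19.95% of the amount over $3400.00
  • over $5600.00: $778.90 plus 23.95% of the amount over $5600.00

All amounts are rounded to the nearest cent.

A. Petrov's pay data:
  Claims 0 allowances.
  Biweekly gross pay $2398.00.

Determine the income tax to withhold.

Income Tax: taxable = $2398.00
  10% × $2398.00 = $239.80

$239.80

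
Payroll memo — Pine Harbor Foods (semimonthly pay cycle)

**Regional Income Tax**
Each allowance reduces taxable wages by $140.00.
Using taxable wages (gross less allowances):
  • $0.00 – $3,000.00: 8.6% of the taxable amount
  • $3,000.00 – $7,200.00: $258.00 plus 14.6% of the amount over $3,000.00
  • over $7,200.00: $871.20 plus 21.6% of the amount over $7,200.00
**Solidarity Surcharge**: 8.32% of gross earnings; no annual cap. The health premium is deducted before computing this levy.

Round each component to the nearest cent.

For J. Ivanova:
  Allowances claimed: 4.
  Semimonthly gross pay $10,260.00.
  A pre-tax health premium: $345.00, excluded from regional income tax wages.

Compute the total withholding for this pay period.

$2,161.61

Regional Income Tax: taxable = $10,260.00 − $345.00 − 4×$140.00 = $9,355.00
  $871.20 + 21.6% × ($9,355.00 − $7,200.00) = $871.20 + 21.6% × $2,155.00 = $1,336.68
Solidarity Surcharge: 8.32% × $9,915.00 = $824.93
Total: $1,336.68 + $824.93 = $2,161.61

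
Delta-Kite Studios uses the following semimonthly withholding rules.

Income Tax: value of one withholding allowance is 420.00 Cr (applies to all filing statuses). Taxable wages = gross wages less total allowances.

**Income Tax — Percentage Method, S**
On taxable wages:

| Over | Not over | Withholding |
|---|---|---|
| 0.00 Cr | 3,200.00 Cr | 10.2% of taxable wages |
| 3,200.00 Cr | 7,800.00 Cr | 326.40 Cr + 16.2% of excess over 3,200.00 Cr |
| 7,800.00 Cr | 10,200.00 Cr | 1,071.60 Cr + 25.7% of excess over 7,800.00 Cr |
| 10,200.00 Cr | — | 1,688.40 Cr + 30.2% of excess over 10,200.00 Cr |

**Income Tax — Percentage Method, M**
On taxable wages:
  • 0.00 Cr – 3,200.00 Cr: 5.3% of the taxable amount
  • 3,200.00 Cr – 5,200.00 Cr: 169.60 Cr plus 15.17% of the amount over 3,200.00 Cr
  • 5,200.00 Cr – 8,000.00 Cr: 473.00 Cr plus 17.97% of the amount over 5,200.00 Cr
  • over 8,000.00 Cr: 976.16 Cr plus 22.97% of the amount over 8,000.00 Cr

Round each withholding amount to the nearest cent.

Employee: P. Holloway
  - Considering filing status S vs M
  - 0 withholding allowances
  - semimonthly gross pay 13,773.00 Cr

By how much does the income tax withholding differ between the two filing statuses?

Income Tax (S): taxable = 13,773.00 Cr
  1,688.40 Cr + 30.2% × (13,773.00 Cr − 10,200.00 Cr) = 1,688.40 Cr + 30.2% × 3,573.00 Cr = 2,767.45 Cr
Income Tax (M): taxable = 13,773.00 Cr
  976.16 Cr + 22.97% × (13,773.00 Cr − 8,000.00 Cr) = 976.16 Cr + 22.97% × 5,773.00 Cr = 2,302.22 Cr
Difference: |2,767.45 Cr − 2,302.22 Cr| = 465.23 Cr (higher under S)

465.23 Cr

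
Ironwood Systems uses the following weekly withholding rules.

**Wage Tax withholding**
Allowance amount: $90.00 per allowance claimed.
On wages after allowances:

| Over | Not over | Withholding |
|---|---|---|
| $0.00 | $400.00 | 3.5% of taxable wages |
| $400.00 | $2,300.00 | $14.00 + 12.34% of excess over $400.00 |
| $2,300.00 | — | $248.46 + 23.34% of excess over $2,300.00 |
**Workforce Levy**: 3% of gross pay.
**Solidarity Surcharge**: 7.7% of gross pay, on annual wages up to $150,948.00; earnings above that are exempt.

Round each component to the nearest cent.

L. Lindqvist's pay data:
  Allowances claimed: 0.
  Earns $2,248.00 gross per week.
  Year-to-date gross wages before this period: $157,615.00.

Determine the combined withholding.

Wage Tax: taxable = $2,248.00
  $14.00 + 12.34% × ($2,248.00 − $400.00) = $14.00 + 12.34% × $1,848.00 = $242.04
Workforce Levy: 3% × $2,248.00 = $67.44
Solidarity Surcharge: YTD $157,615.00 ≥ cap $150,948.00 → $0.00
Total: $242.04 + $67.44 + $0.00 = $309.48

$309.48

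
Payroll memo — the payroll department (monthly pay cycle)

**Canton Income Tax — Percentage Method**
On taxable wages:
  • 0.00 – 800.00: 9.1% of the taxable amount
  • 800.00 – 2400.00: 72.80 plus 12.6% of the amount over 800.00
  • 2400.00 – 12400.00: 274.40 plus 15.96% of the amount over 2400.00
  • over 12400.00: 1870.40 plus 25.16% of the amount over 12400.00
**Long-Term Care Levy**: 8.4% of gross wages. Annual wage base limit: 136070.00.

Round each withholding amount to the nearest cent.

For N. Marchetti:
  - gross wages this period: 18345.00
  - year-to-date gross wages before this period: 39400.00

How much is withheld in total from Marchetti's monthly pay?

4907.14

Canton Income Tax: taxable = 18345.00
  1870.40 + 25.16% × (18345.00 − 12400.00) = 1870.40 + 25.16% × 5945.00 = 3366.16
Long-Term Care Levy: 8.4% × 18345.00 = 1540.98
Total: 3366.16 + 1540.98 = 4907.14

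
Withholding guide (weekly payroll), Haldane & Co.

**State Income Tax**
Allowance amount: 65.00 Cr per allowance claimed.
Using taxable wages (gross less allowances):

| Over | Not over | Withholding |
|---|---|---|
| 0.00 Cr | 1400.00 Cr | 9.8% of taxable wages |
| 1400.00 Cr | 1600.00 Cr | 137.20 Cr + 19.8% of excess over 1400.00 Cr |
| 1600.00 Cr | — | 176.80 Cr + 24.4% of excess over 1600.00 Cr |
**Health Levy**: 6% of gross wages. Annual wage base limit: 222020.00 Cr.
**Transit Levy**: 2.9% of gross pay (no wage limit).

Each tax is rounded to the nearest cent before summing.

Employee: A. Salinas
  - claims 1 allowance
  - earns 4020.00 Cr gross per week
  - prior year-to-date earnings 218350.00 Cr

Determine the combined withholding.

1088.20 Cr

State Income Tax: taxable = 4020.00 Cr − 1×65.00 Cr = 3955.00 Cr
  176.80 Cr + 24.4% × (3955.00 Cr − 1600.00 Cr) = 176.80 Cr + 24.4% × 2355.00 Cr = 751.42 Cr
Health Levy: cap 222020.00 Cr − YTD 218350.00 Cr = 3670.00 Cr subject; 6% × 3670.00 Cr = 220.20 Cr
Transit Levy: 2.9% × 4020.00 Cr = 116.58 Cr
Total: 751.42 Cr + 220.20 Cr + 116.58 Cr = 1088.20 Cr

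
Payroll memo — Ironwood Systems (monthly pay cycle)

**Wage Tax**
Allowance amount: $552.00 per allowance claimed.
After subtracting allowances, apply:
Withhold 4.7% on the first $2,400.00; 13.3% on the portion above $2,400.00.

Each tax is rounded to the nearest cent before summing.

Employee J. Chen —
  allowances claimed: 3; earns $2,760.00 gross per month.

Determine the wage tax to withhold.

$51.89

Wage Tax: taxable = $2,760.00 − 3×$552.00 = $1,104.00
  4.7% × $1,104.00 = $51.89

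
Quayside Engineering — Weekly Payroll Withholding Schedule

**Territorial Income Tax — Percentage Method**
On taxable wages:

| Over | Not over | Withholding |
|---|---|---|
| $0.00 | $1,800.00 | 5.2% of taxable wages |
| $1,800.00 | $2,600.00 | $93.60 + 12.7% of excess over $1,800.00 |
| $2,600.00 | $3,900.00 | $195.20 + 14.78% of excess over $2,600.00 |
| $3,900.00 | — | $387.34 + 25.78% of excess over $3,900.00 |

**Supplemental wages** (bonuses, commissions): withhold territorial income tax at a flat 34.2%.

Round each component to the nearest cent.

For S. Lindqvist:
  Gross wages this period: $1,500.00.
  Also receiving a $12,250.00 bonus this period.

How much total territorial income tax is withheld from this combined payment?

Territorial Income Tax: taxable = $1,500.00
  5.2% × $1,500.00 = $78.00
Supplemental (34.2% flat on bonus): 34.2% × $12,250.00 = $4,189.50
Total territorial income tax: $78.00 + $4,189.50 = $4,267.50

$4,267.50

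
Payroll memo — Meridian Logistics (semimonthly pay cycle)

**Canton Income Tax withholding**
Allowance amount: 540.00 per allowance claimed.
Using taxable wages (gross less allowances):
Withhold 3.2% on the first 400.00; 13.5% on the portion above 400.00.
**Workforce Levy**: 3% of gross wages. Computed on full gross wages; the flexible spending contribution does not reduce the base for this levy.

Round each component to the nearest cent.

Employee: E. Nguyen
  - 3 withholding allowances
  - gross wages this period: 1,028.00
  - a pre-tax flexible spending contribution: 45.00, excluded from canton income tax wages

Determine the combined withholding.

Canton Income Tax: taxable = 1,028.00 − 45.00 − 3×540.00 = -637.00
  Taxable ≤ 0 → 0.00
Workforce Levy: 3% × 1,028.00 = 30.84
Total: 0.00 + 30.84 = 30.84

30.84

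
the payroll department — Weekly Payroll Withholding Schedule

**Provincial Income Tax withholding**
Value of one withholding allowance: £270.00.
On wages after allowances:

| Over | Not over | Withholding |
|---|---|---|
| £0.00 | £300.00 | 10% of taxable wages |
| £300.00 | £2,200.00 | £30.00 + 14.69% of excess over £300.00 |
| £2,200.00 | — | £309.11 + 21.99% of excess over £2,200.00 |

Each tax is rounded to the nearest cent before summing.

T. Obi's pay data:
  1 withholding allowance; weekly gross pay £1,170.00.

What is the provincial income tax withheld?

Provincial Income Tax: taxable = £1,170.00 − 1×£270.00 = £900.00
  £30.00 + 14.69% × (£900.00 − £300.00) = £30.00 + 14.69% × £600.00 = £118.14

£118.14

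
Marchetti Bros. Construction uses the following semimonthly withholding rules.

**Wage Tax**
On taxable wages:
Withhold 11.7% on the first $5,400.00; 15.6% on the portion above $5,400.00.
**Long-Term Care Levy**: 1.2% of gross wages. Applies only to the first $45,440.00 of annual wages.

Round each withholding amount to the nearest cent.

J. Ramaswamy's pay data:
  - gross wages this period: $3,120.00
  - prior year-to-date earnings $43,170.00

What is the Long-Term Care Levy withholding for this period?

$27.24

Long-Term Care Levy: cap $45,440.00 − YTD $43,170.00 = $2,270.00 subject; 1.2% × $2,270.00 = $27.24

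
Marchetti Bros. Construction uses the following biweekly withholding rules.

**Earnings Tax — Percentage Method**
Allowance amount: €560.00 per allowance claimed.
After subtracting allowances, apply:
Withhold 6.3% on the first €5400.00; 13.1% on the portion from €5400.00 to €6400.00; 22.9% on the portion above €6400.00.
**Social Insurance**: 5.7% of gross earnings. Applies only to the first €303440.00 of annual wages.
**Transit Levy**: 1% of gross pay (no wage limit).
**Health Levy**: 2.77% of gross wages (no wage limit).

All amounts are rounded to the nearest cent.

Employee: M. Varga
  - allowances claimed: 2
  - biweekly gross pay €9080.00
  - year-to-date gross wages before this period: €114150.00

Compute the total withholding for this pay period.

€1688.32

Earnings Tax: taxable = €9080.00 − 2×€560.00 = €7960.00
  €471.20 + 22.9% × (€7960.00 − €6400.00) = €471.20 + 22.9% × €1560.00 = €828.44
Social Insurance: 5.7% × €9080.00 = €517.56
Transit Levy: 1% × €9080.00 = €90.80
Health Levy: 2.77% × €9080.00 = €251.52
Total: €828.44 + €517.56 + €90.80 + €251.52 = €1688.32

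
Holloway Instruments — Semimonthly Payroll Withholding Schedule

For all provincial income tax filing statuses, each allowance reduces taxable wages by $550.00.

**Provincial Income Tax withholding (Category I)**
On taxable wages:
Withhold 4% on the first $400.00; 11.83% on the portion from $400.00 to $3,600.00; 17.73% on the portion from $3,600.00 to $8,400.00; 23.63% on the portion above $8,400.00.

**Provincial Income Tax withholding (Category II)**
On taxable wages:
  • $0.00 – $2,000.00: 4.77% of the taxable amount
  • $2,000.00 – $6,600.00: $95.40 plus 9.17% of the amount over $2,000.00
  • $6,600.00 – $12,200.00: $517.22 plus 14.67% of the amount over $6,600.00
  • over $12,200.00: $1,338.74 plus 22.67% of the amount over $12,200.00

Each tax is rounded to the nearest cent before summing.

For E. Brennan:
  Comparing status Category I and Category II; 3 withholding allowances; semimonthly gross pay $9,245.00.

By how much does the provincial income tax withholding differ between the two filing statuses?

$439.68

Provincial Income Tax (Category I): taxable = $9,245.00 − 3×$550.00 = $7,595.00
  $394.56 + 17.73% × ($7,595.00 − $3,600.00) = $394.56 + 17.73% × $3,995.00 = $1,102.87
Provincial Income Tax (Category II): taxable = $9,245.00 − 3×$550.00 = $7,595.00
  $517.22 + 14.67% × ($7,595.00 − $6,600.00) = $517.22 + 14.67% × $995.00 = $663.19
Difference: |$1,102.87 − $663.19| = $439.68 (higher under Category I)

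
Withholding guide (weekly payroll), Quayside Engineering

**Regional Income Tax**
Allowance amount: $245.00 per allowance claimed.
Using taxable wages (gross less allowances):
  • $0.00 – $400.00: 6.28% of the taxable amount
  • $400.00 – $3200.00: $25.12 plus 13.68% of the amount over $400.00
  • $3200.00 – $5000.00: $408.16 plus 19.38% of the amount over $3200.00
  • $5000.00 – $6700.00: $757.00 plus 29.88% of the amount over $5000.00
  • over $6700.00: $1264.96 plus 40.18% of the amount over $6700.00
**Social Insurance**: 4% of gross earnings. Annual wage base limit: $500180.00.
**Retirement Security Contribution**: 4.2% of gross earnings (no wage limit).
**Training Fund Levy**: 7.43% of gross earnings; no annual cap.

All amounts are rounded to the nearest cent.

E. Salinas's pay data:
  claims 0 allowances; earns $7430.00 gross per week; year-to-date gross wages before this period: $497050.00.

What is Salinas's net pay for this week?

$4882.42

Regional Income Tax: taxable = $7430.00
  $1264.96 + 40.18% × ($7430.00 − $6700.00) = $1264.96 + 40.18% × $730.00 = $1558.27
Social Insurance: cap $500180.00 − YTD $497050.00 = $3130.00 subject; 4% × $3130.00 = $125.20
Retirement Security Contribution: 4.2% × $7430.00 = $312.06
Training Fund Levy: 7.43% × $7430.00 = $552.05
Total withheld: $1558.27 + $125.20 + $312.06 + $552.05 = $2547.58
Net pay: $7430.00 − $2547.58 = $4882.42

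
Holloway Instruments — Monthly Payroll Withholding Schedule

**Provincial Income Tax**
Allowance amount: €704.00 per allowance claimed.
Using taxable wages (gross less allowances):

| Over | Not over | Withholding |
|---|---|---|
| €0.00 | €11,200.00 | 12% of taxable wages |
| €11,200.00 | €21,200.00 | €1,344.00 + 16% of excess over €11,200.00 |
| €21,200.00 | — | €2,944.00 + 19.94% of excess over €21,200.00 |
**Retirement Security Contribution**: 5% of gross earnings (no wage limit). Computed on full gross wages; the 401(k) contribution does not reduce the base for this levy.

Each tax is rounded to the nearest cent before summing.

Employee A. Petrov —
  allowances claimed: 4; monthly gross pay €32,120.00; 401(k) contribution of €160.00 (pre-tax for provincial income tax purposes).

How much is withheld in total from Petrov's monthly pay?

€6,134.03

Provincial Income Tax: taxable = €32,120.00 − €160.00 − 4×€704.00 = €29,144.00
  €2,944.00 + 19.94% × (€29,144.00 − €21,200.00) = €2,944.00 + 19.94% × €7,944.00 = €4,528.03
Retirement Security Contribution: 5% × €32,120.00 = €1,606.00
Total: €4,528.03 + €1,606.00 = €6,134.03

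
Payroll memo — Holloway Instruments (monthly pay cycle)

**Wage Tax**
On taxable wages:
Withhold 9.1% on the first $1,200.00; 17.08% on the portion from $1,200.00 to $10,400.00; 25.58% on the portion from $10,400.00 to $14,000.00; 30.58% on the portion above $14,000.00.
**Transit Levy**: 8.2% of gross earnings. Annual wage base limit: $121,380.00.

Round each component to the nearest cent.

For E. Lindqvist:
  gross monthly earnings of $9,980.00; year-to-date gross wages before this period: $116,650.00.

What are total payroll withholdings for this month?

$1,996.68

Wage Tax: taxable = $9,980.00
  $109.20 + 17.08% × ($9,980.00 − $1,200.00) = $109.20 + 17.08% × $8,780.00 = $1,608.82
Transit Levy: cap $121,380.00 − YTD $116,650.00 = $4,730.00 subject; 8.2% × $4,730.00 = $387.86
Total: $1,608.82 + $387.86 = $1,996.68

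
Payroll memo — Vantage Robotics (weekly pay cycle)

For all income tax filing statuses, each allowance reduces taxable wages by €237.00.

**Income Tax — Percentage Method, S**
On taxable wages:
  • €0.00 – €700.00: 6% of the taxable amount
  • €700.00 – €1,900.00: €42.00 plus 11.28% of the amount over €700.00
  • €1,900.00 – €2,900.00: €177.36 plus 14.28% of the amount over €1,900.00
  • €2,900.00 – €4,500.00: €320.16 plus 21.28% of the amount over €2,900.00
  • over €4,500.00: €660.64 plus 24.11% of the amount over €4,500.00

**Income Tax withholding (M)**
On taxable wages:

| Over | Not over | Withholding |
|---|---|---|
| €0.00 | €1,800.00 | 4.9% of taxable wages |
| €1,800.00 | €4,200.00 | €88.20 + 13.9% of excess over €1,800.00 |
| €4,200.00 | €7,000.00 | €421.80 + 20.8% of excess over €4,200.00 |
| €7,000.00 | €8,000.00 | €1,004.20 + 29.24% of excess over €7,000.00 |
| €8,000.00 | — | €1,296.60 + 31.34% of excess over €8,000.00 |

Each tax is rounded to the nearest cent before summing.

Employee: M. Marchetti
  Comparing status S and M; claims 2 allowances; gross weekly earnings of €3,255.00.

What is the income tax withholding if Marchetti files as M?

Income Tax (M): taxable = €3,255.00 − 2×€237.00 = €2,781.00
  €88.20 + 13.9% × (€2,781.00 − €1,800.00) = €88.20 + 13.9% × €981.00 = €224.56

€224.56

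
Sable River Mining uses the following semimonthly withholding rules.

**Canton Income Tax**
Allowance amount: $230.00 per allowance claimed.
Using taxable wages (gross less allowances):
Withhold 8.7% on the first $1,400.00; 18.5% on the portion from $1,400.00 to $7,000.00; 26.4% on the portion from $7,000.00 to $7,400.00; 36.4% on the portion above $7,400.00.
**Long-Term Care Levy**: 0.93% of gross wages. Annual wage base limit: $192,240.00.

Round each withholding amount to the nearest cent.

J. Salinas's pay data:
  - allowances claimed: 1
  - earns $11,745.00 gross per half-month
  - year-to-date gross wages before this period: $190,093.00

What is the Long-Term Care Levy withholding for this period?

$19.97

Long-Term Care Levy: cap $192,240.00 − YTD $190,093.00 = $2,147.00 subject; 0.93% × $2,147.00 = $19.97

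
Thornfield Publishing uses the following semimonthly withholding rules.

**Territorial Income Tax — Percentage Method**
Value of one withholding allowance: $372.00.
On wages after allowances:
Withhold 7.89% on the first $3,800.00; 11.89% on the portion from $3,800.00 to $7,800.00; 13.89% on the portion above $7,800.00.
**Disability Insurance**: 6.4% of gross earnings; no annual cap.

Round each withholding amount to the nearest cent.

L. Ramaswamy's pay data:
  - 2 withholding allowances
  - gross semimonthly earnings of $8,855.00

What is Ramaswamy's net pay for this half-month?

$7,469.66

Territorial Income Tax: taxable = $8,855.00 − 2×$372.00 = $8,111.00
  $775.42 + 13.89% × ($8,111.00 − $7,800.00) = $775.42 + 13.89% × $311.00 = $818.62
Disability Insurance: 6.4% × $8,855.00 = $566.72
Total withheld: $818.62 + $566.72 = $1,385.34
Net pay: $8,855.00 − $1,385.34 = $7,469.66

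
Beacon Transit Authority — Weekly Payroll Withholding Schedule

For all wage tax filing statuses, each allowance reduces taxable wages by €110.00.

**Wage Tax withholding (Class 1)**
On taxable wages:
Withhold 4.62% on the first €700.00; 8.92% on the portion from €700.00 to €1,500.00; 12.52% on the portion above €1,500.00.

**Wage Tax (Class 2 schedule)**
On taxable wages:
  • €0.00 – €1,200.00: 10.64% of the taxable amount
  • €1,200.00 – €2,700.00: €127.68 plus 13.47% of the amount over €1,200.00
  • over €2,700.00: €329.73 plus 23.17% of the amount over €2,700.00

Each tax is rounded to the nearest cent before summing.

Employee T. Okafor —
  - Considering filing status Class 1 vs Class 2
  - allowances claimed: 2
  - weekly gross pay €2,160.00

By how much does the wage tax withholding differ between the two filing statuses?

€68.57

Wage Tax (Class 1): taxable = €2,160.00 − 2×€110.00 = €1,940.00
  €103.70 + 12.52% × (€1,940.00 − €1,500.00) = €103.70 + 12.52% × €440.00 = €158.79
Wage Tax (Class 2): taxable = €2,160.00 − 2×€110.00 = €1,940.00
  €127.68 + 13.47% × (€1,940.00 − €1,200.00) = €127.68 + 13.47% × €740.00 = €227.36
Difference: |€158.79 − €227.36| = €68.57 (higher under Class 2)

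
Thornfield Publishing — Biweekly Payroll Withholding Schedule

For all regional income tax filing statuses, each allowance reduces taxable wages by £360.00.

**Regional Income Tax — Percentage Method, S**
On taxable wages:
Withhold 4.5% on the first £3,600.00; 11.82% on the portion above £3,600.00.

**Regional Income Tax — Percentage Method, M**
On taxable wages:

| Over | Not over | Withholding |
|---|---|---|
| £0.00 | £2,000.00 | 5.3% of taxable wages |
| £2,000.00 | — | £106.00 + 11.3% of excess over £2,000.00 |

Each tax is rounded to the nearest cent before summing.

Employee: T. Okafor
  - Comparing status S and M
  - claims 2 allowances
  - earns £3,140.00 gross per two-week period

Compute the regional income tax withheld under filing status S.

£108.90

Regional Income Tax (S): taxable = £3,140.00 − 2×£360.00 = £2,420.00
  4.5% × £2,420.00 = £108.90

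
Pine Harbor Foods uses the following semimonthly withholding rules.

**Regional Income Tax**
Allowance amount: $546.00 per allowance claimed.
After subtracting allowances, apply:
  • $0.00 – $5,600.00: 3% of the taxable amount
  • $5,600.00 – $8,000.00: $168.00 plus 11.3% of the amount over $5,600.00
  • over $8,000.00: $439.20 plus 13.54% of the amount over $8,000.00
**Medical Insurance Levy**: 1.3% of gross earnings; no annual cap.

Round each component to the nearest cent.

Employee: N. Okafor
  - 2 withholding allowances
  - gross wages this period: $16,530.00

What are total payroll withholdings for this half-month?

Regional Income Tax: taxable = $16,530.00 − 2×$546.00 = $15,438.00
  $439.20 + 13.54% × ($15,438.00 − $8,000.00) = $439.20 + 13.54% × $7,438.00 = $1,446.31
Medical Insurance Levy: 1.3% × $16,530.00 = $214.89
Total: $1,446.31 + $214.89 = $1,661.20

$1,661.20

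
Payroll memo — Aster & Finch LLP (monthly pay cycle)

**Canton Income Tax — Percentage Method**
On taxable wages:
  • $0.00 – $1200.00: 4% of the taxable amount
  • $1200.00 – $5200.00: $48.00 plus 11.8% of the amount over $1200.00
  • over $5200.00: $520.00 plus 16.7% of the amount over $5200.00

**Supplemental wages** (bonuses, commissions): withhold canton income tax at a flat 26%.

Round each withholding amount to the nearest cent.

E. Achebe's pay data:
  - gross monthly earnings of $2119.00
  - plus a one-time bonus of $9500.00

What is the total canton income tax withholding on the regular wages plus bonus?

Canton Income Tax: taxable = $2119.00
  $48.00 + 11.8% × ($2119.00 − $1200.00) = $48.00 + 11.8% × $919.00 = $156.44
Supplemental (26% flat on bonus): 26% × $9500.00 = $2470.00
Total canton income tax: $156.44 + $2470.00 = $2626.44

$2626.44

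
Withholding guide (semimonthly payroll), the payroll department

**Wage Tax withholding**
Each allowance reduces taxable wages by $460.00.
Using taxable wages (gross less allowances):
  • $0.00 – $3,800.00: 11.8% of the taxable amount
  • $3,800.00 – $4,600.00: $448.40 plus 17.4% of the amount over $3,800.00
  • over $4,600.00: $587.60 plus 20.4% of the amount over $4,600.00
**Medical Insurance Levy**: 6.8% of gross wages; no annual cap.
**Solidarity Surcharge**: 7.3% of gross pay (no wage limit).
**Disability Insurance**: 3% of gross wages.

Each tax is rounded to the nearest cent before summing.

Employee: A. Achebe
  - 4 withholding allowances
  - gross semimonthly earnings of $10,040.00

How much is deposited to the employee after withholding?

$7,001.16

Wage Tax: taxable = $10,040.00 − 4×$460.00 = $8,200.00
  $587.60 + 20.4% × ($8,200.00 − $4,600.00) = $587.60 + 20.4% × $3,600.00 = $1,322.00
Medical Insurance Levy: 6.8% × $10,040.00 = $682.72
Solidarity Surcharge: 7.3% × $10,040.00 = $732.92
Disability Insurance: 3% × $10,040.00 = $301.20
Total withheld: $1,322.00 + $682.72 + $732.92 + $301.20 = $3,038.84
Net pay: $10,040.00 − $3,038.84 = $7,001.16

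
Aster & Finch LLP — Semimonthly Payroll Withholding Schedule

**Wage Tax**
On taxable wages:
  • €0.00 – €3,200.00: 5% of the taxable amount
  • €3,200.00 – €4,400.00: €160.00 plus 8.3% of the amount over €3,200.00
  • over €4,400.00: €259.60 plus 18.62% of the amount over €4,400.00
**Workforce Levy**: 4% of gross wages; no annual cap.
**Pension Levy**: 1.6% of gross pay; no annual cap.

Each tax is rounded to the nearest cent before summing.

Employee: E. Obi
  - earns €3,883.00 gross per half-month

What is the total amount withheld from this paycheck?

€434.14

Wage Tax: taxable = €3,883.00
  €160.00 + 8.3% × (€3,883.00 − €3,200.00) = €160.00 + 8.3% × €683.00 = €216.69
Workforce Levy: 4% × €3,883.00 = €155.32
Pension Levy: 1.6% × €3,883.00 = €62.13
Total: €216.69 + €155.32 + €62.13 = €434.14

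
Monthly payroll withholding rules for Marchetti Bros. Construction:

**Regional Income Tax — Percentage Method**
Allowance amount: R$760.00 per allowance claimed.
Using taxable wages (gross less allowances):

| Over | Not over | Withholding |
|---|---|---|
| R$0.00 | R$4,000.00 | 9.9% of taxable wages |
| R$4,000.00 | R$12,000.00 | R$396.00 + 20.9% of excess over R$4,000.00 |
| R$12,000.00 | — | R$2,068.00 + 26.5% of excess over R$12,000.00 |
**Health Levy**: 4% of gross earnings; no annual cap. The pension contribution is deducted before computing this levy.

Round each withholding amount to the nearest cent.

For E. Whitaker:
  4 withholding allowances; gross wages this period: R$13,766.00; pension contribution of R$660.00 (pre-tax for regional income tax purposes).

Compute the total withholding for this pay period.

Regional Income Tax: taxable = R$13,766.00 − R$660.00 − 4×R$760.00 = R$10,066.00
  R$396.00 + 20.9% × (R$10,066.00 − R$4,000.00) = R$396.00 + 20.9% × R$6,066.00 = R$1,663.79
Health Levy: 4% × R$13,106.00 = R$524.24
Total: R$1,663.79 + R$524.24 = R$2,188.03

R$2,188.03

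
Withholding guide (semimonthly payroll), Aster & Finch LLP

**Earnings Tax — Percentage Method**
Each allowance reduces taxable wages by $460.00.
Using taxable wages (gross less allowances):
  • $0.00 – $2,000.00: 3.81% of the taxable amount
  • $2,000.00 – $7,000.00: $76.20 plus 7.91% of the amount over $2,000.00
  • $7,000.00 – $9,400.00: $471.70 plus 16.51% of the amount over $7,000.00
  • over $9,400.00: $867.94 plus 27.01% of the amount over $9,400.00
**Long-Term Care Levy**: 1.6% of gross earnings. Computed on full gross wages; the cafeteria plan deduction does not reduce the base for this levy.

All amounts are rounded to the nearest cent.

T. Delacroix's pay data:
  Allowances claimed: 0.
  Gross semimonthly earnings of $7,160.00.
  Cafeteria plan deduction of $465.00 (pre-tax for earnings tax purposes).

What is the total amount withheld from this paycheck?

Earnings Tax: taxable = $7,160.00 − $465.00 = $6,695.00
  $76.20 + 7.91% × ($6,695.00 − $2,000.00) = $76.20 + 7.91% × $4,695.00 = $447.57
Long-Term Care Levy: 1.6% × $7,160.00 = $114.56
Total: $447.57 + $114.56 = $562.13

$562.13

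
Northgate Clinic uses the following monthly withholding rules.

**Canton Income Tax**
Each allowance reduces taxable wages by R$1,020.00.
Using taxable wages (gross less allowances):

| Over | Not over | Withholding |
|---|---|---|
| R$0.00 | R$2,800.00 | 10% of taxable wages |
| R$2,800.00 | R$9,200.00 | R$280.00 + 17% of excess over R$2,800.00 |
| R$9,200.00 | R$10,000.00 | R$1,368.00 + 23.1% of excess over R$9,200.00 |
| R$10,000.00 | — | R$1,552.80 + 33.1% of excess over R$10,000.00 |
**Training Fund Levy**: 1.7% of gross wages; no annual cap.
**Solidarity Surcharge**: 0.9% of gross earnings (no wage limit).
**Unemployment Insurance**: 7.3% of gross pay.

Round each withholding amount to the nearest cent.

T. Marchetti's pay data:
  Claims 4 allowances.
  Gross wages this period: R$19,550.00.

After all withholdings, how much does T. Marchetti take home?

R$14,251.18

Canton Income Tax: taxable = R$19,550.00 − 4×R$1,020.00 = R$15,470.00
  R$1,552.80 + 33.1% × (R$15,470.00 − R$10,000.00) = R$1,552.80 + 33.1% × R$5,470.00 = R$3,363.37
Training Fund Levy: 1.7% × R$19,550.00 = R$332.35
Solidarity Surcharge: 0.9% × R$19,550.00 = R$175.95
Unemployment Insurance: 7.3% × R$19,550.00 = R$1,427.15
Total withheld: R$3,363.37 + R$332.35 + R$175.95 + R$1,427.15 = R$5,298.82
Net pay: R$19,550.00 − R$5,298.82 = R$14,251.18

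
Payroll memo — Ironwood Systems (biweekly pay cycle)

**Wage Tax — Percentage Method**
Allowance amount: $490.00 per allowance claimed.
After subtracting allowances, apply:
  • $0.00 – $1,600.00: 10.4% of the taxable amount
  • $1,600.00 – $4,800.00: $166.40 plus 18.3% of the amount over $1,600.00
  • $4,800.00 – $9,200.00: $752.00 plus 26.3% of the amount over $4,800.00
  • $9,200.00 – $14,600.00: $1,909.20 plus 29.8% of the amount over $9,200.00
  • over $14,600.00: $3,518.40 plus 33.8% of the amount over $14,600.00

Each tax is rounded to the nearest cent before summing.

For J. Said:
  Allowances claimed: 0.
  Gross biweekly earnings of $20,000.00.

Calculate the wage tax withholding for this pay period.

Wage Tax: taxable = $20,000.00
  $3,518.40 + 33.8% × ($20,000.00 − $14,600.00) = $3,518.40 + 33.8% × $5,400.00 = $5,343.60

$5,343.60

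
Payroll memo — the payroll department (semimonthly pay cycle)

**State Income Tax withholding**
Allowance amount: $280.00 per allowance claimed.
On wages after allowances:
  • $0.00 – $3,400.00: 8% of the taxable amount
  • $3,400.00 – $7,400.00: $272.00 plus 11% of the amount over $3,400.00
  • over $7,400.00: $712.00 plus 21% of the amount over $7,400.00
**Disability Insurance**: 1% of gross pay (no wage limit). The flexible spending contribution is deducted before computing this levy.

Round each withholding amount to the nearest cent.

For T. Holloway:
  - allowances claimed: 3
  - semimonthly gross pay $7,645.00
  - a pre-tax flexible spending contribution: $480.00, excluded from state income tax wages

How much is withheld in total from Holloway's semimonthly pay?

$665.40

State Income Tax: taxable = $7,645.00 − $480.00 − 3×$280.00 = $6,325.00
  $272.00 + 11% × ($6,325.00 − $3,400.00) = $272.00 + 11% × $2,925.00 = $593.75
Disability Insurance: 1% × $7,165.00 = $71.65
Total: $593.75 + $71.65 = $665.40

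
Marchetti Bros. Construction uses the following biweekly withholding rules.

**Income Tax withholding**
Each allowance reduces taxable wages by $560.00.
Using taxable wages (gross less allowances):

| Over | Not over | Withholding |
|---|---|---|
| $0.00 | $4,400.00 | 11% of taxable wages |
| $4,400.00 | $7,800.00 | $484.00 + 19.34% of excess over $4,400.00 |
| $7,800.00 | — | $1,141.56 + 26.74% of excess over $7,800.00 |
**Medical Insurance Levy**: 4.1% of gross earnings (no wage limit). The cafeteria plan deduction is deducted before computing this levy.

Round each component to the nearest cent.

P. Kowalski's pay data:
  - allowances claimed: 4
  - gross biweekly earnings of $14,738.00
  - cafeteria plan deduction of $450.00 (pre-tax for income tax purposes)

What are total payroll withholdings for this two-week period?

$2,863.29

Income Tax: taxable = $14,738.00 − $450.00 − 4×$560.00 = $12,048.00
  $1,141.56 + 26.74% × ($12,048.00 − $7,800.00) = $1,141.56 + 26.74% × $4,248.00 = $2,277.48
Medical Insurance Levy: 4.1% × $14,288.00 = $585.81
Total: $2,277.48 + $585.81 = $2,863.29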